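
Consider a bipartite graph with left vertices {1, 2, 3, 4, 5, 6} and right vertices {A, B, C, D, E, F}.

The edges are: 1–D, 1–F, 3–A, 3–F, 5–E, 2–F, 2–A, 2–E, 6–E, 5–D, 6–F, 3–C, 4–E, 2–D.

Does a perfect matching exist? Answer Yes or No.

No

The set {1, 4, 5, 6} has only 3 neighbours ({D, E, F}), so by Hall's theorem at most 5 of the 6 left vertices can be matched.
Hence no matching covers every left vertex.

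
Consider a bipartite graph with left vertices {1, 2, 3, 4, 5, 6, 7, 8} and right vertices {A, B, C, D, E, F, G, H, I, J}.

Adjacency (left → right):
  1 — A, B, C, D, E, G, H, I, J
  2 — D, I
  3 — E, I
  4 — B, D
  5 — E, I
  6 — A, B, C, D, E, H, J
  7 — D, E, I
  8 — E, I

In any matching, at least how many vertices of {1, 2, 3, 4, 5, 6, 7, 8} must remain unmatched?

2

One maximum matching: 1-G, 2-D, 3-I, 4-B, 5-E, 6-J.
The set {2, 3, 5, 7, 8} has only 3 neighbours ({D, E, I}), so by Hall's theorem at most 6 of the 8 left vertices can be matched.
That matches 6 of the 8, leaving 2 unmatched; no matching can do better.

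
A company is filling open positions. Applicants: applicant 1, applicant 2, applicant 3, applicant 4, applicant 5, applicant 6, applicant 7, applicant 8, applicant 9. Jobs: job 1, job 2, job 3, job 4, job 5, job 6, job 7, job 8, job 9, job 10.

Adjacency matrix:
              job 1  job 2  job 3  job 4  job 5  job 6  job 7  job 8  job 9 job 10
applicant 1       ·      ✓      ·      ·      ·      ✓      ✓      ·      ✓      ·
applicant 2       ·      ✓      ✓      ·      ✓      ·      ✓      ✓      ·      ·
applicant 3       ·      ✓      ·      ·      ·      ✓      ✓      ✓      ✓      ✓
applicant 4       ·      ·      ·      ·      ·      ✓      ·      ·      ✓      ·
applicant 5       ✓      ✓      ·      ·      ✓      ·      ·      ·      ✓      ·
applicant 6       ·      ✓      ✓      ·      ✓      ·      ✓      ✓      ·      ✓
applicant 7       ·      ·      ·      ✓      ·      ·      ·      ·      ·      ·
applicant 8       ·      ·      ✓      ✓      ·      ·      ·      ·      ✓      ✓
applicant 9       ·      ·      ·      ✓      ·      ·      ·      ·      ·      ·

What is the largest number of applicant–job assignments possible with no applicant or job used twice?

For example, pair applicant 1-job 2, applicant 2-job 5, applicant 3-job 7, applicant 4-job 6, applicant 5-job 1, applicant 6-job 8, applicant 7-job 4, applicant 8-job 9.
The set {applicant 7, applicant 9} has only 1 neighbour ({job 4}), so by Hall's theorem at most 8 of the 9 applicants can be matched.

8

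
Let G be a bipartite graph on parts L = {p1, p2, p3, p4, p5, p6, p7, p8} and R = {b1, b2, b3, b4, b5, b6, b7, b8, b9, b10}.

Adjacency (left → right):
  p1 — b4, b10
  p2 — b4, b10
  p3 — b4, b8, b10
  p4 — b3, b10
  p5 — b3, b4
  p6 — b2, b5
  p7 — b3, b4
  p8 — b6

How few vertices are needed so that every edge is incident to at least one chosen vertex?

A maximum matching has 6 edges (e.g. p1–b10, p2–b4, p3–b8, p4–b3, p6–b5, p8–b6).
By König's theorem the minimum vertex cover has the same size. One such cover is {p3, p6, p8, b3, b4, b10}.

6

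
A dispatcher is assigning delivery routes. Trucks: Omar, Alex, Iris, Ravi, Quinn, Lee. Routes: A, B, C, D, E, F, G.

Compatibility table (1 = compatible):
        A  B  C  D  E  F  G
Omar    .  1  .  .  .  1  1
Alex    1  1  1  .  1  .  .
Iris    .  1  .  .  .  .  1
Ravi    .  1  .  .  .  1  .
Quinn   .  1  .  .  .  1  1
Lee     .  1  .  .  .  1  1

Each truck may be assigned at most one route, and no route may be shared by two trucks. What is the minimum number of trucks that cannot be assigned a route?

2

For example, pair Omar→F, Alex→E, Iris→G, Ravi→B.
The set {Omar, Iris, Ravi, Quinn, Lee} has only 3 neighbours ({B, F, G}), so by Hall's theorem at most 4 of the 6 trucks can be matched.
That matches 4 of the 6, leaving 2 unmatched; no matching can do better.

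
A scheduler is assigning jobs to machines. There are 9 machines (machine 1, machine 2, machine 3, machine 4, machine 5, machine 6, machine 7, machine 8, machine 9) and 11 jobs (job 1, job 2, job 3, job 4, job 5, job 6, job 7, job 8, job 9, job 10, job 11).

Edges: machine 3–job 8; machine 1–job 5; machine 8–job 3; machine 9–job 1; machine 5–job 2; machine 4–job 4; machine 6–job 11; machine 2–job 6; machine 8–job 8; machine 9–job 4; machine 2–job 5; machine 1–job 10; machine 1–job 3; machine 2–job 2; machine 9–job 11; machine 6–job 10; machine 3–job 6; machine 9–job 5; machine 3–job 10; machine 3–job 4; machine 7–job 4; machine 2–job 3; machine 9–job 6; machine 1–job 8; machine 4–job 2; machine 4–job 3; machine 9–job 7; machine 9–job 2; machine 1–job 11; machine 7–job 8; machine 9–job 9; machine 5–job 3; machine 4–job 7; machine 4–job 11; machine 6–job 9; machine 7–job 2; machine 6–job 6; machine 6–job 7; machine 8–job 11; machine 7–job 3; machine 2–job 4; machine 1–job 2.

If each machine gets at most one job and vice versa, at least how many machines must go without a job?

A valid assignment of size 9: machine 1-job 5, machine 2-job 6, machine 3-job 8, machine 4-job 4, machine 5-job 3, machine 6-job 7, machine 7-job 2, machine 8-job 11, machine 9-job 9.
All 9 machines are matched, so no larger matching exists.
That matches 9 of the 9, leaving 0 unmatched; no matching can do better.

0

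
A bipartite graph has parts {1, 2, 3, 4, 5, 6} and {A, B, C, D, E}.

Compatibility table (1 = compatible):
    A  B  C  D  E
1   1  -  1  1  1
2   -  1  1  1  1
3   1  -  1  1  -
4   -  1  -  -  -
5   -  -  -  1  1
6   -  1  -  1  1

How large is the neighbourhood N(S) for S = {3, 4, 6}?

5

The union of neighbours of {3, 4, 6} is {A, B, C, D, E}, which has 5 elements.
Since |N(S)| = 5 ≥ |S| = 3, Hall's condition holds for this subset.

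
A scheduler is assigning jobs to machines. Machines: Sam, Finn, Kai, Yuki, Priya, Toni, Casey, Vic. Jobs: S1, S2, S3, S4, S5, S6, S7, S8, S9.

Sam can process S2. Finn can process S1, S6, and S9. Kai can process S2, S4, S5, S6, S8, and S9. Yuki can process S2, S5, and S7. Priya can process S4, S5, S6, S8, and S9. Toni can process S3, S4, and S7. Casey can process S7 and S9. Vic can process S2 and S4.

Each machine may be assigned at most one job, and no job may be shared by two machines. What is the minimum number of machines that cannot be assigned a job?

A valid assignment of size 8: Sam–S2, Finn–S1, Kai–S8, Yuki–S5, Priya–S6, Toni–S7, Casey–S9, Vic–S4.
All 8 machines are matched, so no larger matching exists.
That matches 8 of the 8, leaving 0 unmatched; no matching can do better.

0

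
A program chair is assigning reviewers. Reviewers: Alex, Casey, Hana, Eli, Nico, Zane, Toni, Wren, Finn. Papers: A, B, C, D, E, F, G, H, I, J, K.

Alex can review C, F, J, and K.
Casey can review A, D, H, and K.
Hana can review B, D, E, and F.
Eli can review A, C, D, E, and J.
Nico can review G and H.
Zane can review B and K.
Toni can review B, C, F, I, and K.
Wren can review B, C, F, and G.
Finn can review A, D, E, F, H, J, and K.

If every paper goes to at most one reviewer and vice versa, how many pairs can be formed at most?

A valid assignment of size 9: Alex→C, Casey→D, Hana→E, Eli→A, Nico→G, Zane→K, Toni→F, Wren→B, Finn→J.
This saturates every reviewer, so 9 is the maximum.

9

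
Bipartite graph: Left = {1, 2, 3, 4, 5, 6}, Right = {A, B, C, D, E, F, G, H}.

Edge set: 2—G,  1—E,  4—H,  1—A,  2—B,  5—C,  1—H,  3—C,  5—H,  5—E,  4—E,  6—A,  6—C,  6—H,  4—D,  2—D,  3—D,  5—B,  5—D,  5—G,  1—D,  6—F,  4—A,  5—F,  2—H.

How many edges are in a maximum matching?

A valid assignment of size 6: 1-D, 2-B, 3-C, 4-E, 5-G, 6-F.
This saturates every left vertex, so 6 is the maximum.

6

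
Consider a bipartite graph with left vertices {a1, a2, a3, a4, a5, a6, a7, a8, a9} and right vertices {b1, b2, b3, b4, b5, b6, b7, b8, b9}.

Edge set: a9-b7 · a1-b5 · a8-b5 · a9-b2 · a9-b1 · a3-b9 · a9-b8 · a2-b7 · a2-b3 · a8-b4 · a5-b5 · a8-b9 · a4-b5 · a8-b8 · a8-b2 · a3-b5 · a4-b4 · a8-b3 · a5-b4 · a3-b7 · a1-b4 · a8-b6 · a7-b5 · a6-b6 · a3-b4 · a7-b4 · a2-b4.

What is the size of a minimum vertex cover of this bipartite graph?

7

The 7 edges a1–b4, a2–b3, a3–b7, a4–b5, a6–b6, a8–b2, a9–b8 form a matching, so any vertex cover needs at least 7 vertices (one per matched edge).
Conversely {a2, a3, a6, a8, a9, b4, b5} meets every edge and has exactly 7 vertices, so 7 is optimal.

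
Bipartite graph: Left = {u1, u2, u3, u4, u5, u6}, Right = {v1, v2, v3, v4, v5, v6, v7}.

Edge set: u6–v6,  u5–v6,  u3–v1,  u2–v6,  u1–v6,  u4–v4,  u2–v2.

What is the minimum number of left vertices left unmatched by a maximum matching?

For example, pair u1→v6, u2→v2, u3→v1, u4→v4.
The set {u1, u5, u6} has only 1 neighbour ({v6}), so by Hall's theorem at most 4 of the 6 left vertices can be matched.
That matches 4 of the 6, leaving 2 unmatched; no matching can do better.

2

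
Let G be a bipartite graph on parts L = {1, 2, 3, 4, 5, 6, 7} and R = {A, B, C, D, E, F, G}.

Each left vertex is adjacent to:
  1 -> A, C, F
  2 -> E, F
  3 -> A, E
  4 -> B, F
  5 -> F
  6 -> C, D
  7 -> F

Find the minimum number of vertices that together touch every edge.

6

A maximum matching has 6 edges (e.g. 1–C, 2–E, 3–A, 4–B, 5–F, 6–D).
By König's theorem the minimum vertex cover has the same size. One such cover is {1, 2, 3, 4, 6, F}.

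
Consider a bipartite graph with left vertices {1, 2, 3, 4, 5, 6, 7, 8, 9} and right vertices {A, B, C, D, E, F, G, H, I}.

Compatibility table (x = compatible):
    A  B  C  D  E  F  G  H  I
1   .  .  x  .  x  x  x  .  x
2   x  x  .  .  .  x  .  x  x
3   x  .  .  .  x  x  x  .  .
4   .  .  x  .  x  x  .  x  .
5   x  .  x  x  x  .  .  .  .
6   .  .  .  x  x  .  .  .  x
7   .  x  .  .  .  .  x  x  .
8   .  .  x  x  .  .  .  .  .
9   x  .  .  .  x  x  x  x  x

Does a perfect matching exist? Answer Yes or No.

One maximum matching: 1-F, 2-A, 3-E, 4-H, 5-C, 6-I, 7-B, 8-D, 9-G.
All 9 left vertices are covered.

Yes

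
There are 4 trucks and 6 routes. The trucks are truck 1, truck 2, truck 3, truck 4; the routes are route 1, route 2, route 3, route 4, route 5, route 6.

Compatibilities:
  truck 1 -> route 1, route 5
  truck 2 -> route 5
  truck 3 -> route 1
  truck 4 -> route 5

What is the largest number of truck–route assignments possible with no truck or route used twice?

One maximum matching: truck 1→route 1, truck 2→route 5.
The set {truck 1, truck 2, truck 3, truck 4} has only 2 neighbours ({route 1, route 5}), so by Hall's theorem at most 2 of the 4 trucks can be matched.

2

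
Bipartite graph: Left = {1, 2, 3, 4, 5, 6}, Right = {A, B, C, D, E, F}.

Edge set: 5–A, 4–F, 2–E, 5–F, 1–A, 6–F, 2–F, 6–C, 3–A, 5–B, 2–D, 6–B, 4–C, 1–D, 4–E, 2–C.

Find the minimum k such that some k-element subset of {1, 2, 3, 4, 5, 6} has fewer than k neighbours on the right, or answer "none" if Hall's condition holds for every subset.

A matching saturating every left vertex exists, for instance 1→D, 2→C, 3→A, 4→E, 5→F, 6→B.
By Hall's marriage theorem, this means |N(S)| ≥ |S| for every subset S, so no violating subset exists.

none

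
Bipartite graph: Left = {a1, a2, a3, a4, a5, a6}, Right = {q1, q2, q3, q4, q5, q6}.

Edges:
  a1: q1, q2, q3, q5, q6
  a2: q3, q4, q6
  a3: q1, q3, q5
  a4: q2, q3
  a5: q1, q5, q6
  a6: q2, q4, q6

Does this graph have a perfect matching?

Yes

For example, pair a1→q1, a2→q4, a3→q3, a4→q2, a5→q5, a6→q6.
All 6 left vertices are covered.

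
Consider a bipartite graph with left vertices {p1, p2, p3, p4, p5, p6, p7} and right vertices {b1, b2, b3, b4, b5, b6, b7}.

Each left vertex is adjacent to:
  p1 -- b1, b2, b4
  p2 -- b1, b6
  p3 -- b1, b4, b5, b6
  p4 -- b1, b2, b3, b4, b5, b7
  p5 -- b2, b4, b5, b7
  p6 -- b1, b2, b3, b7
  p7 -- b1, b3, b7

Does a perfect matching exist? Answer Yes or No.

A valid assignment of size 7: p1-b2, p2-b6, p3-b5, p4-b1, p5-b4, p6-b7, p7-b3.
Every left vertex is matched, so this is a perfect matching.

Yes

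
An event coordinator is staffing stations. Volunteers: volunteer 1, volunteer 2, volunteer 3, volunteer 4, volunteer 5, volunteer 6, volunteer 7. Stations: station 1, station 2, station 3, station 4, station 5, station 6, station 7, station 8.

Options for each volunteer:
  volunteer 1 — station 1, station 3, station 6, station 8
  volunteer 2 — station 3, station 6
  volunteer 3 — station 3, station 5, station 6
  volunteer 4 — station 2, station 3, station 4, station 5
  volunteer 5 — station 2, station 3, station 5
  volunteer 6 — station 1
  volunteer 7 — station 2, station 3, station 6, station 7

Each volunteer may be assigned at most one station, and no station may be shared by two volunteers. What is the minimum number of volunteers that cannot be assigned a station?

A valid assignment of size 7: volunteer 1-station 8, volunteer 2-station 6, volunteer 3-station 5, volunteer 4-station 4, volunteer 5-station 3, volunteer 6-station 1, volunteer 7-station 2.
This saturates every volunteer, so 7 is the maximum.
That matches 7 of the 7, leaving 0 unmatched; no matching can do better.

0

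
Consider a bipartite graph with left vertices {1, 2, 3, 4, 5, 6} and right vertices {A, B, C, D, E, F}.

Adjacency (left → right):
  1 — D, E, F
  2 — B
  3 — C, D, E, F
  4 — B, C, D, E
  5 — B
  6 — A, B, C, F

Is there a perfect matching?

No

The set {2, 5} has only 1 neighbour ({B}), so by Hall's theorem at most 5 of the 6 left vertices can be matched.
Hence no matching covers every left vertex.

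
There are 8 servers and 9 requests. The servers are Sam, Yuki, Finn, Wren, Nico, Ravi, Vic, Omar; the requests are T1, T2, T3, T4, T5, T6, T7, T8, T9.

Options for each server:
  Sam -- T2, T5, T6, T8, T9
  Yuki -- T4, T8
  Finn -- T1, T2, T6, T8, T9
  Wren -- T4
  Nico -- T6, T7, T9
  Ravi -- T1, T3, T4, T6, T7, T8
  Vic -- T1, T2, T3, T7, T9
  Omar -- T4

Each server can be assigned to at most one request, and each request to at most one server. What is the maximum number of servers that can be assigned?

For example, pair Sam-T5, Yuki-T8, Finn-T6, Wren-T4, Nico-T9, Ravi-T3, Vic-T7.
The set {Wren, Omar} has only 1 neighbour ({T4}), so by Hall's theorem at most 7 of the 8 servers can be matched.

7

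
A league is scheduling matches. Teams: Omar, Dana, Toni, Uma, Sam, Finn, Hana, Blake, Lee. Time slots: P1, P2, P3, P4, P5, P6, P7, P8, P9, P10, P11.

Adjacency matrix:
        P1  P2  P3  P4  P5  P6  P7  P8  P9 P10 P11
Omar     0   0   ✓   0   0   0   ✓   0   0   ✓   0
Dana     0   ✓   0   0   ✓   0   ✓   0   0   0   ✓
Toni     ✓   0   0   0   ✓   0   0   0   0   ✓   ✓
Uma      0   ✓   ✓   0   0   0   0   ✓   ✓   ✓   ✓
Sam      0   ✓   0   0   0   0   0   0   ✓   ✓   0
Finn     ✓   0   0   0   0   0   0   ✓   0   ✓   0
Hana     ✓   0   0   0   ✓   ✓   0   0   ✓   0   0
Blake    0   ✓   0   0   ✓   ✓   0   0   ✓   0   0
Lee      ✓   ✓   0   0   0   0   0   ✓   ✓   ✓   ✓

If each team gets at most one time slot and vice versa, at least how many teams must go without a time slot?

0

For example, pair Omar→P3, Dana→P7, Toni→P11, Uma→P2, Sam→P9, Finn→P10, Hana→P6, Blake→P5, Lee→P1.
All 9 teams are matched, so no larger matching exists.
That matches 9 of the 9, leaving 0 unmatched; no matching can do better.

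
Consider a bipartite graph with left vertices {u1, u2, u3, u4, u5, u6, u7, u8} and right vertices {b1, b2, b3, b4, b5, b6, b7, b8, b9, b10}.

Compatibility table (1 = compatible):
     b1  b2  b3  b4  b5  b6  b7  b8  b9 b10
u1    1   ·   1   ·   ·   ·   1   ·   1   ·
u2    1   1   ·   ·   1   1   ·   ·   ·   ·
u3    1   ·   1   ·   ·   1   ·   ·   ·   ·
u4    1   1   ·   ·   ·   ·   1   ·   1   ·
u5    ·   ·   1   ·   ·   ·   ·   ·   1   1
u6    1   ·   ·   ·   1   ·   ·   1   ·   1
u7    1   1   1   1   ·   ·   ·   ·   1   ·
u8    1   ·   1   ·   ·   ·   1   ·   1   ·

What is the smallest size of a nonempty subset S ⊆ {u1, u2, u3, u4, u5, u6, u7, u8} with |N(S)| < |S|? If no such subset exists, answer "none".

none

A matching saturating every left vertex exists, for instance u1→b7, u2→b5, u3→b6, u4→b2, u5→b9, u6→b8, u7→b1, u8→b3.
By Hall's marriage theorem, this means |N(S)| ≥ |S| for every subset S, so no violating subset exists.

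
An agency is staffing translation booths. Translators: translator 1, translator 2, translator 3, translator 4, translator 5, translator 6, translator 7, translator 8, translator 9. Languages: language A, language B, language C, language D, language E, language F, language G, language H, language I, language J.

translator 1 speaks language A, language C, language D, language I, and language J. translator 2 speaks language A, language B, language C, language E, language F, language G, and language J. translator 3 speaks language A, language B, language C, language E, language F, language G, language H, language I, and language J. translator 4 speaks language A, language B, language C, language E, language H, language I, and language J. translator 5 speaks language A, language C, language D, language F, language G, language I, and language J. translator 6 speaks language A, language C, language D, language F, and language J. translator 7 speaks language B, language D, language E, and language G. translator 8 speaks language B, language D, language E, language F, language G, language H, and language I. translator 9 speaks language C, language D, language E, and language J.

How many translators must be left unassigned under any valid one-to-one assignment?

For example, pair translator 1→language A, translator 2→language F, translator 3→language G, translator 4→language B, translator 5→language I, translator 6→language C, translator 7→language E, translator 8→language D, translator 9→language J.
This saturates every translator, so 9 is the maximum.
That matches 9 of the 9, leaving 0 unmatched; no matching can do better.

0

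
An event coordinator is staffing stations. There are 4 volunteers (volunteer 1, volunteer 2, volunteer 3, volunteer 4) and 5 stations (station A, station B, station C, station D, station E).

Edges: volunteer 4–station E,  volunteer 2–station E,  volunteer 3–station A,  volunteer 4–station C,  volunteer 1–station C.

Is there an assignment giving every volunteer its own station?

The set {volunteer 1, volunteer 2, volunteer 4} has only 2 neighbours ({station C, station E}), so by Hall's theorem at most 3 of the 4 volunteers can be matched.
Hence no matching covers every volunteer.

No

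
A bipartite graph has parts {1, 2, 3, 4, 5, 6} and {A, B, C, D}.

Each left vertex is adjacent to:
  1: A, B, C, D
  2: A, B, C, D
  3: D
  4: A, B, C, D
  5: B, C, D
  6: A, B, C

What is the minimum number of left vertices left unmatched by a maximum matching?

One maximum matching: 1-A, 2-C, 3-D, 4-B.
The set {1, 2, 3, 4, 5, 6} has only 4 neighbours ({A, B, C, D}), so by Hall's theorem at most 4 of the 6 left vertices can be matched.
That matches 4 of the 6, leaving 2 unmatched; no matching can do better.

2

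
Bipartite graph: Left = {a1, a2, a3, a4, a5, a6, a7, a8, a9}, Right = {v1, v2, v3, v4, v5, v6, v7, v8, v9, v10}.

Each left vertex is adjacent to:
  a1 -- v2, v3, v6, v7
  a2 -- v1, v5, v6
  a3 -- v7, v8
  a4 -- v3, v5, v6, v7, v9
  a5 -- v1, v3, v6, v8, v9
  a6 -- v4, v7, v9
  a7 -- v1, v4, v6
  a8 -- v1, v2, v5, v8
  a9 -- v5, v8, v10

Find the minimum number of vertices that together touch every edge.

{a1, a2, a3, a4, a5, a6, a7, a8, a9} is a vertex cover of size 9: every edge has an endpoint in this set.
No smaller cover exists because a1–v7, a2–v5, a3–v8, a4–v3, a5–v1, a6–v4, a7–v6, a8–v2, a9–v10 is a matching of size 9, and a cover must include an endpoint of each of these disjoint edges (König's theorem).

9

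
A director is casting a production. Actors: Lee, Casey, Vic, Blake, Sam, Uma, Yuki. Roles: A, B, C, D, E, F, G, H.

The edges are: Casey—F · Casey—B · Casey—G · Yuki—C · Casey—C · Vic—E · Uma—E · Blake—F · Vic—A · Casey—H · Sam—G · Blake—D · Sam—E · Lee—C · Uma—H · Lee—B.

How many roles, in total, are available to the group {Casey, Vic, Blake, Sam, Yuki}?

The union of neighbours of {Casey, Vic, Blake, Sam, Yuki} is {A, B, C, D, E, F, G, H}, which has 8 elements.
Since |N(S)| = 8 ≥ |S| = 5, Hall's condition holds for this subset.

8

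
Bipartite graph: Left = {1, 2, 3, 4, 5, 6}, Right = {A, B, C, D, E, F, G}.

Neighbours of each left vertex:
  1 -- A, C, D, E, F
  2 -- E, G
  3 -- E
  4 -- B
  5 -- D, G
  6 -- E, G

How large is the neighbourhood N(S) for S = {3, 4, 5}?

The union of neighbours of {3, 4, 5} is {B, D, E, G}, which has 4 elements.
Since |N(S)| = 4 ≥ |S| = 3, Hall's condition holds for this subset.

4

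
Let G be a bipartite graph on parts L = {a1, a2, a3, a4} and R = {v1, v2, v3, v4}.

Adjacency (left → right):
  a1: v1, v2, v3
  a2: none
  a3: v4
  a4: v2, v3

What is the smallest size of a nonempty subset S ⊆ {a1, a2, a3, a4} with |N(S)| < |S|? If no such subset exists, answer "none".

1

Take S = {a2}. Its neighbourhood is {}, so |N(S)| = 0 < |S| = 1.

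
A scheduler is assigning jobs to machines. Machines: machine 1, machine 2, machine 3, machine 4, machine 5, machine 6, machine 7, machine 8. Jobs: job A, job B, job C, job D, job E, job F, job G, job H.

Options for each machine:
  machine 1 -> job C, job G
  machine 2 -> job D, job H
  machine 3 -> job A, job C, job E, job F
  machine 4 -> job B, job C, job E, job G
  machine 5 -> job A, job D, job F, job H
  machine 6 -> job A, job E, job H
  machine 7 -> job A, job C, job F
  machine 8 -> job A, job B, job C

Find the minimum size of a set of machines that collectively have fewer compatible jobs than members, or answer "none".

A matching saturating every machine exists, for instance machine 1→job G, machine 2→job D, machine 3→job C, machine 4→job B, machine 5→job H, machine 6→job E, machine 7→job F, machine 8→job A.
By Hall's marriage theorem, this means |N(S)| ≥ |S| for every subset S, so no violating subset exists.

none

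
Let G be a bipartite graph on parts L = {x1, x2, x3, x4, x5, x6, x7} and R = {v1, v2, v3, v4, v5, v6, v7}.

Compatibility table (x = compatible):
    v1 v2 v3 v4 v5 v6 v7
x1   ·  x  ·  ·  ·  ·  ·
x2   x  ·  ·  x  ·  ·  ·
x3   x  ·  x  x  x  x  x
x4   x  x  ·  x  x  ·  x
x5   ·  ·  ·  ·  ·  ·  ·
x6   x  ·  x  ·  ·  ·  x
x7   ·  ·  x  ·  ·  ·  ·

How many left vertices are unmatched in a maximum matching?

For example, pair x1–v2, x2–v4, x3–v6, x4–v1, x6–v7, x7–v3.
The set {x5} has only 0 neighbours (∅), so by Hall's theorem at most 6 of the 7 left vertices can be matched.
That matches 6 of the 7, leaving 1 unmatched; no matching can do better.

1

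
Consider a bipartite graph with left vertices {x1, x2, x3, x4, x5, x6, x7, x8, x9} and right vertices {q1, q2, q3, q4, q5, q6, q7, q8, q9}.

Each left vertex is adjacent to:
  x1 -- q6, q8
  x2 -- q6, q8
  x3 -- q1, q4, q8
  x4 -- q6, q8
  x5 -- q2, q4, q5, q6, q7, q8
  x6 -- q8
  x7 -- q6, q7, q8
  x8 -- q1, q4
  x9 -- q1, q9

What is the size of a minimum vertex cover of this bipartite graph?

The 7 edges x1–q6, x2–q8, x3–q1, x5–q2, x7–q7, x8–q4, x9–q9 form a matching, so any vertex cover needs at least 7 vertices (one per matched edge).
Conversely {x3, x5, x7, x8, x9, q6, q8} meets every edge and has exactly 7 vertices, so 7 is optimal.

7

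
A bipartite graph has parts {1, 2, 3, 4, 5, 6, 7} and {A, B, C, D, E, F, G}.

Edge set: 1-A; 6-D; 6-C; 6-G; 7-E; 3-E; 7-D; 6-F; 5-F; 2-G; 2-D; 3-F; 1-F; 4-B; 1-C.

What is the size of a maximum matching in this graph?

7

One maximum matching: 1–A, 2–G, 3–E, 4–B, 5–F, 6–C, 7–D.
All 7 left vertices are matched, so no larger matching exists.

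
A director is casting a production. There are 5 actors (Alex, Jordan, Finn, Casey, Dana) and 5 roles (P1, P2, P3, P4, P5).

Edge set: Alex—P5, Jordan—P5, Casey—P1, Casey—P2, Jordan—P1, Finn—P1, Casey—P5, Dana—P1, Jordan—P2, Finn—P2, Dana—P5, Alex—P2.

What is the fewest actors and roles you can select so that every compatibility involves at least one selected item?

3

{P1, P2, P5} is a vertex cover of size 3: every edge has an endpoint in this set.
No smaller cover exists because Alex–P2, Jordan–P5, Finn–P1 is a matching of size 3, and a cover must include an endpoint of each of these disjoint edges (König's theorem).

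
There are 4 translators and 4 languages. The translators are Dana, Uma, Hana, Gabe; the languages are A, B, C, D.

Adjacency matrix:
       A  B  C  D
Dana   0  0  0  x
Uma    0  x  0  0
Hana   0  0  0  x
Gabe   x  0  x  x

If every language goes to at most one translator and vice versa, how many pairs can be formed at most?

3

A valid assignment of size 3: Dana→D, Uma→B, Gabe→C.
The set {Dana, Hana} has only 1 neighbour ({D}), so by Hall's theorem at most 3 of the 4 translators can be matched.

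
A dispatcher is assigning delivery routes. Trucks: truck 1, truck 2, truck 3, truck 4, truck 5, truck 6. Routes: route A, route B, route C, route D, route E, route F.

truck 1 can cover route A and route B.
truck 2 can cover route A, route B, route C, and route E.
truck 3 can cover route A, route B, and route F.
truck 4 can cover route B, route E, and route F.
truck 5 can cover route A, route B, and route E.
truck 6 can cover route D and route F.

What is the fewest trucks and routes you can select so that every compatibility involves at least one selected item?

6

A maximum matching has 6 edges (e.g. truck 1–route A, truck 2–route C, truck 3–route F, truck 4–route B, truck 5–route E, truck 6–route D).
By König's theorem the minimum vertex cover has the same size. One such cover is {truck 1, truck 2, truck 3, truck 4, truck 5, truck 6}.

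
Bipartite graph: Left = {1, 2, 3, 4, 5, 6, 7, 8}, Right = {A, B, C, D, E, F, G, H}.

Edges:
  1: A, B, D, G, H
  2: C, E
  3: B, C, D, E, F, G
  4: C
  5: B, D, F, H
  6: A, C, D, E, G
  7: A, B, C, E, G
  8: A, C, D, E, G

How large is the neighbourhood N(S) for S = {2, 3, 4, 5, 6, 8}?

8

The union of neighbours of {2, 3, 4, 5, 6, 8} is {A, B, C, D, E, F, G, H}, which has 8 elements.
Since |N(S)| = 8 ≥ |S| = 6, Hall's condition holds for this subset.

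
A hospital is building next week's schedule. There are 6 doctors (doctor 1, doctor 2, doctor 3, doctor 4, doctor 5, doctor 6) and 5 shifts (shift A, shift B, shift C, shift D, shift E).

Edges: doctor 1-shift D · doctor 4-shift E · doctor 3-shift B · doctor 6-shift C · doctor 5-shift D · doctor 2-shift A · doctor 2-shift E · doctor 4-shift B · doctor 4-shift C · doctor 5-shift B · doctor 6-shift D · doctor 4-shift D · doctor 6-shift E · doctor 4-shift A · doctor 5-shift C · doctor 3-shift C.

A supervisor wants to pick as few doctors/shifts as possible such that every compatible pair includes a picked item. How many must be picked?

A maximum matching has 5 edges (e.g. doctor 1–shift D, doctor 2–shift E, doctor 3–shift C, doctor 4–shift A, doctor 5–shift B).
By König's theorem the minimum vertex cover has the same size. One such cover is {shift A, shift B, shift C, shift D, shift E}.

5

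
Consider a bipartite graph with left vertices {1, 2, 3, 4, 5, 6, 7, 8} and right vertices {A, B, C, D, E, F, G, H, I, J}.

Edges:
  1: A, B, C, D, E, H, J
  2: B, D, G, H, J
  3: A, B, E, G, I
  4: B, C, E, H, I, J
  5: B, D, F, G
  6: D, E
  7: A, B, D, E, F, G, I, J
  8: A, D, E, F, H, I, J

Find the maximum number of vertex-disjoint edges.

For example, pair 1-E, 2-B, 3-A, 4-H, 5-F, 6-D, 7-G, 8-J.
This saturates every left vertex, so 8 is the maximum.

8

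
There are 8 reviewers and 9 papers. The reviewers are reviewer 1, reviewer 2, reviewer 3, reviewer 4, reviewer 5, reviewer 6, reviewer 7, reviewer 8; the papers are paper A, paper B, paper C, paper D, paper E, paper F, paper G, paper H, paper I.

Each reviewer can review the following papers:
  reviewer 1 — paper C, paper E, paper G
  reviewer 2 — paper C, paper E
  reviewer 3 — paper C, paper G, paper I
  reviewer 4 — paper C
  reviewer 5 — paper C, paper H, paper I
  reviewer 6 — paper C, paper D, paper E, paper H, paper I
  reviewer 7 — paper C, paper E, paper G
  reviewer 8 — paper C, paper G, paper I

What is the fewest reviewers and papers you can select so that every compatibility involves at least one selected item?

6

{reviewer 5, reviewer 6, paper C, paper E, paper G, paper I} is a vertex cover of size 6: every edge has an endpoint in this set.
No smaller cover exists because reviewer 1–paper G, reviewer 2–paper E, reviewer 3–paper I, reviewer 4–paper C, reviewer 5–paper H, reviewer 6–paper D is a matching of size 6, and a cover must include an endpoint of each of these disjoint edges (König's theorem).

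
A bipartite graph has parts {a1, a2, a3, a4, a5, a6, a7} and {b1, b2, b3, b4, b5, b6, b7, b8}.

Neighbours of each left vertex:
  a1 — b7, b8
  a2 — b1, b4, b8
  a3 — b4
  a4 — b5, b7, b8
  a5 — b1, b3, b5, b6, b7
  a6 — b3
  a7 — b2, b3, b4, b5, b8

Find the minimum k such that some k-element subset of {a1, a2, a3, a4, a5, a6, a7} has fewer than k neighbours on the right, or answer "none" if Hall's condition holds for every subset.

A matching saturating every left vertex exists, for instance a1→b7, a2→b1, a3→b4, a4→b8, a5→b6, a6→b3, a7→b5.
By Hall's marriage theorem, this means |N(S)| ≥ |S| for every subset S, so no violating subset exists.

none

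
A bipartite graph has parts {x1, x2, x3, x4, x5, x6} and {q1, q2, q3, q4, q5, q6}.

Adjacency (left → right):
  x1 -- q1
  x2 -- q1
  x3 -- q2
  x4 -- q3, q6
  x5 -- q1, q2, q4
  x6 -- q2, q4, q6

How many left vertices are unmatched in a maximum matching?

One maximum matching: x1–q1, x3–q2, x4–q3, x5–q4, x6–q6.
The set {x1, x2} has only 1 neighbour ({q1}), so by Hall's theorem at most 5 of the 6 left vertices can be matched.
That matches 5 of the 6, leaving 1 unmatched; no matching can do better.

1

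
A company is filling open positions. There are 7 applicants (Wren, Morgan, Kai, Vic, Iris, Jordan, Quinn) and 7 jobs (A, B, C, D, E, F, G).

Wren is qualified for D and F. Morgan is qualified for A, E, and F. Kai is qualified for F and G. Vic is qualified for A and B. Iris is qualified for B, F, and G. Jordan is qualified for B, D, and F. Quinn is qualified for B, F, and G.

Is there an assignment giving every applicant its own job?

No

The set {Wren, Kai, Iris, Jordan, Quinn} has only 4 neighbours ({B, D, F, G}), so by Hall's theorem at most 6 of the 7 applicants can be matched.
Hence no matching covers every applicant.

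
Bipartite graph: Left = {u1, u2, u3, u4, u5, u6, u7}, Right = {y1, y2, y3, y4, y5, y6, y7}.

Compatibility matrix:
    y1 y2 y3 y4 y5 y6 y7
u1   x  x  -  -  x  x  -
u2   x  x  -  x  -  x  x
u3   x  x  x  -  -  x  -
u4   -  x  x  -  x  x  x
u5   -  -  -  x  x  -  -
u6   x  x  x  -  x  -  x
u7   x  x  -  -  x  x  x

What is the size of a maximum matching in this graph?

A valid assignment of size 7: u1–y2, u2–y4, u3–y1, u4–y6, u5–y5, u6–y3, u7–y7.
All 7 left vertices are matched, so no larger matching exists.

7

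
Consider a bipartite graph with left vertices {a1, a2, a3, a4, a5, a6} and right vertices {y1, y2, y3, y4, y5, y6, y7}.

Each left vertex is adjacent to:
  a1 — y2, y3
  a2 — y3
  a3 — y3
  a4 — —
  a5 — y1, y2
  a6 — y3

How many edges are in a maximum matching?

One maximum matching: a1-y2, a2-y3, a5-y1.
The set {a2, a3, a4, a6} has only 1 neighbour ({y3}), so by Hall's theorem at most 3 of the 6 left vertices can be matched.

3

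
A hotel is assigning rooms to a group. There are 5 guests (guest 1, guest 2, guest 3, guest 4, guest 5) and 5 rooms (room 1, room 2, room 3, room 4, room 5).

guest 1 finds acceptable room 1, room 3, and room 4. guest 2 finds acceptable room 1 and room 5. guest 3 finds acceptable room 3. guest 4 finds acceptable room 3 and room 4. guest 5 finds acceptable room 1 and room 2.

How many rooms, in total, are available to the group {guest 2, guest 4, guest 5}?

5

The union of neighbours of {guest 2, guest 4, guest 5} is {room 1, room 2, room 3, room 4, room 5}, which has 5 elements.
Since |N(S)| = 5 ≥ |S| = 3, Hall's condition holds for this subset.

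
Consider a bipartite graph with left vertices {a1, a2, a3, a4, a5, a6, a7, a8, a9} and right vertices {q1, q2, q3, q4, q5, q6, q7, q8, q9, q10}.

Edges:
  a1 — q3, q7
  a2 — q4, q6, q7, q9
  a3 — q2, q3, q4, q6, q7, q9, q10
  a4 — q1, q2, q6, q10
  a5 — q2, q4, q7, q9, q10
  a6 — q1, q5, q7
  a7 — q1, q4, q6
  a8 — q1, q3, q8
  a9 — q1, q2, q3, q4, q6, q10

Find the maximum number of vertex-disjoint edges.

9

A valid assignment of size 9: a1-q3, a2-q7, a3-q2, a4-q10, a5-q9, a6-q5, a7-q4, a8-q8, a9-q6.
This saturates every left vertex, so 9 is the maximum.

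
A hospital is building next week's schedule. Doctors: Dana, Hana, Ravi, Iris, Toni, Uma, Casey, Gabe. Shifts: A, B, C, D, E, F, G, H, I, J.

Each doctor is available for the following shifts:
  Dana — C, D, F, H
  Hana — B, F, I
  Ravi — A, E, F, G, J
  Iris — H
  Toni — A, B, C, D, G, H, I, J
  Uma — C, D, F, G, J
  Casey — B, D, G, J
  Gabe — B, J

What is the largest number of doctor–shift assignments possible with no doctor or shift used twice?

One maximum matching: Dana→C, Hana→I, Ravi→A, Iris→H, Toni→J, Uma→F, Casey→G, Gabe→B.
All 8 doctors are matched, so no larger matching exists.

8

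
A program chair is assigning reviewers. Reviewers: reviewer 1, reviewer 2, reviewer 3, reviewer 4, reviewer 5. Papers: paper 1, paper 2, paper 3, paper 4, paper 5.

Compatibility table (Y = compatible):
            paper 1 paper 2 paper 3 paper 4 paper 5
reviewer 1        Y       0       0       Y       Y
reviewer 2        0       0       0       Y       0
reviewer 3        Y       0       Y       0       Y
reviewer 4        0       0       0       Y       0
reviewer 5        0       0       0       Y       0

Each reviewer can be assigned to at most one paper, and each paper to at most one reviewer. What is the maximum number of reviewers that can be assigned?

3

A valid assignment of size 3: reviewer 1→paper 5, reviewer 2→paper 4, reviewer 3→paper 1.
The set {reviewer 2, reviewer 4, reviewer 5} has only 1 neighbour ({paper 4}), so by Hall's theorem at most 3 of the 5 reviewers can be matched.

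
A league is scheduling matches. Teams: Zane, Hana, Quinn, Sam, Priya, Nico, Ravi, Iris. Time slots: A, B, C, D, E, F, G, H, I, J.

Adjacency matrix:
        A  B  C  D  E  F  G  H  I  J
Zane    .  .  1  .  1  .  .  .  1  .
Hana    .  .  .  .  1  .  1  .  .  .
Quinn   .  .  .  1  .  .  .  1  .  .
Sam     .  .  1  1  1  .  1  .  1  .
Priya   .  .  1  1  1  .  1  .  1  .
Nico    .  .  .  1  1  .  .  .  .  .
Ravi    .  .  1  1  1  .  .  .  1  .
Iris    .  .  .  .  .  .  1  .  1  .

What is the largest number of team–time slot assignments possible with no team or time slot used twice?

6

For example, pair Zane–C, Hana–G, Quinn–H, Sam–I, Priya–D, Nico–E.
The set {Zane, Hana, Sam, Priya, Nico, Ravi, Iris} has only 5 neighbours ({C, D, E, G, I}), so by Hall's theorem at most 6 of the 8 teams can be matched.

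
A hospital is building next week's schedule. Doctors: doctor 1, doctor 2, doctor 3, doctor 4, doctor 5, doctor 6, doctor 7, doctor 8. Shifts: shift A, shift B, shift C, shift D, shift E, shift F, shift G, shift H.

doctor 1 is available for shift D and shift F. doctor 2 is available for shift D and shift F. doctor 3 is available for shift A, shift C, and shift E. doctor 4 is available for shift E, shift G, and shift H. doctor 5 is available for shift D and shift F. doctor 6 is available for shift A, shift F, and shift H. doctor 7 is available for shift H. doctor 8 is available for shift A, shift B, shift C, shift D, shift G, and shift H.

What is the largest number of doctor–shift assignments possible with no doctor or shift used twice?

For example, pair doctor 1–shift D, doctor 2–shift F, doctor 3–shift C, doctor 4–shift E, doctor 6–shift A, doctor 7–shift H, doctor 8–shift G.
The set {doctor 1, doctor 2, doctor 5} has only 2 neighbours ({shift D, shift F}), so by Hall's theorem at most 7 of the 8 doctors can be matched.

7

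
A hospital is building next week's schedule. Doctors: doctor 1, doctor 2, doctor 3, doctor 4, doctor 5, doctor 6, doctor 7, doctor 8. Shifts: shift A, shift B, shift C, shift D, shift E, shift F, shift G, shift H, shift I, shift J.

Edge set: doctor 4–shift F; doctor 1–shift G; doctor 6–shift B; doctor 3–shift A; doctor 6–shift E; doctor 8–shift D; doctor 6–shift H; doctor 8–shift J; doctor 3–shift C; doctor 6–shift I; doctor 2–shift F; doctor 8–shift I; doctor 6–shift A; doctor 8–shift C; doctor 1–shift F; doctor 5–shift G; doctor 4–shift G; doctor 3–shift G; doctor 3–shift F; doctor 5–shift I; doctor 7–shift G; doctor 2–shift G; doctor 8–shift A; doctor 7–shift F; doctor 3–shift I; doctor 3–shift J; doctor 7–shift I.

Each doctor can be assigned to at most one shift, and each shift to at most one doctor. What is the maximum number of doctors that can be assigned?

6

One maximum matching: doctor 1–shift F, doctor 2–shift G, doctor 3–shift A, doctor 5–shift I, doctor 6–shift H, doctor 8–shift J.
The set {doctor 1, doctor 2, doctor 4, doctor 5, doctor 7} has only 3 neighbours ({shift F, shift G, shift I}), so by Hall's theorem at most 6 of the 8 doctors can be matched.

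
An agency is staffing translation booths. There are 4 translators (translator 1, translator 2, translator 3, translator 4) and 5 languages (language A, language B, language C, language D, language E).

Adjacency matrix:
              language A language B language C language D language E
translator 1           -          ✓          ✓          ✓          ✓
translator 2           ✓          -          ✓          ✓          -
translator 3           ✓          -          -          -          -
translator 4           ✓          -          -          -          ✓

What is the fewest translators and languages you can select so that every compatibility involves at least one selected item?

A maximum matching has 4 edges (e.g. translator 1–language B, translator 2–language D, translator 3–language A, translator 4–language E).
By König's theorem the minimum vertex cover has the same size. One such cover is {translator 1, translator 2, translator 3, translator 4}.

4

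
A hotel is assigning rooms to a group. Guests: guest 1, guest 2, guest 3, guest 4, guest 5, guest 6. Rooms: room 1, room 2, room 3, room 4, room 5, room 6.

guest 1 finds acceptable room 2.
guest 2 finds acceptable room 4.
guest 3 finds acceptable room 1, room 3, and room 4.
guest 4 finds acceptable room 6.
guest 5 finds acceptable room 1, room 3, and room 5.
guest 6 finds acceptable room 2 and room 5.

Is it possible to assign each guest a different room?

A valid assignment of size 6: guest 1→room 2, guest 2→room 4, guest 3→room 1, guest 4→room 6, guest 5→room 3, guest 6→room 5.
All 6 guests are covered.

Yes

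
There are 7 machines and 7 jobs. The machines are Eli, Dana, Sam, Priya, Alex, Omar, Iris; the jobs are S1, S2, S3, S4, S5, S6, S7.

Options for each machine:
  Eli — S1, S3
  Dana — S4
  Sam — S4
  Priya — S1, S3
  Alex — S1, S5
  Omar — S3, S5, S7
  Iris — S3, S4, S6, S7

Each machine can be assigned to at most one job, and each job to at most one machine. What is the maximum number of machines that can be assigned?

6

One maximum matching: Eli–S1, Dana–S4, Priya–S3, Alex–S5, Omar–S7, Iris–S6.
The set {Dana, Sam} has only 1 neighbour ({S4}), so by Hall's theorem at most 6 of the 7 machines can be matched.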